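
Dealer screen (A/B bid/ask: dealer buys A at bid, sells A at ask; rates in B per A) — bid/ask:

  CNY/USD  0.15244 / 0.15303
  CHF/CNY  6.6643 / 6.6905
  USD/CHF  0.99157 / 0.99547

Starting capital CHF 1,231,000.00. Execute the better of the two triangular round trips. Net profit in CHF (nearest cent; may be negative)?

Best loop CHF → CNY → USD → CHF:
CHF 1,231,000.00 × 6.6643 (sell CHF at bid) = CNY 8,203,753.30
CNY 8,203,753.30 × 0.15244 (sell CNY at bid) = USD 1,250,580.15
USD 1,250,580.15 × 0.99157 (sell USD at bid) = CHF 1,240,037.76

Net profit: CHF 9,037.76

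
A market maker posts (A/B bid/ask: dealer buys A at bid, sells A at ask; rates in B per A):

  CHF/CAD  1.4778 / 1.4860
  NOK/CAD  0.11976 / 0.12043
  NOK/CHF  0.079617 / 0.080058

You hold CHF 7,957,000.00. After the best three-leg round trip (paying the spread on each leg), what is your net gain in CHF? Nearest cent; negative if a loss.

Net profit: CHF 53,093.76

Best loop CHF → NOK → CAD → CHF:
CHF 7,957,000.00 ÷ 0.080058 (buy NOK at ask) = NOK 99,390,441.93
NOK 99,390,441.93 × 0.11976 (sell NOK at bid) = CAD 11,902,999.33
CAD 11,902,999.33 ÷ 1.4860 (buy CHF at ask) = CHF 8,010,093.76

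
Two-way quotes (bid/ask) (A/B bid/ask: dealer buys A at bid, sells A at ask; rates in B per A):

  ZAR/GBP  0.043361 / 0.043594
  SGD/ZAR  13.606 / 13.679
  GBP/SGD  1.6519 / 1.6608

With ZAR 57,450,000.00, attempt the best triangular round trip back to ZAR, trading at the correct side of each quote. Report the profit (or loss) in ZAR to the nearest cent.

Net profit: ZAR 558,498.92

Best loop ZAR → SGD → GBP → ZAR:
ZAR 57,450,000.00 ÷ 13.679 (buy SGD at ask) = SGD 4,199,868.41
SGD 4,199,868.41 ÷ 1.6608 (buy GBP at ask) = GBP 2,528,822.50
GBP 2,528,822.50 ÷ 0.043594 (buy ZAR at ask) = ZAR 58,008,498.92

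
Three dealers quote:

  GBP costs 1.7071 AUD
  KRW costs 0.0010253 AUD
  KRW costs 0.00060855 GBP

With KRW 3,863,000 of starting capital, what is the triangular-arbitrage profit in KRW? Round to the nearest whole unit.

Profit: KRW 51,074

Profitable loop is KRW → GBP → AUD → KRW:
KRW 3,863,000 × 0.00060855 = GBP 2,350.83
GBP 2,350.83 × 1.7071 = AUD 4,013.10
AUD 4,013.10 ÷ 0.0010253 = KRW 3,914,074
Profit = KRW 3,914,074 − KRW 3,863,000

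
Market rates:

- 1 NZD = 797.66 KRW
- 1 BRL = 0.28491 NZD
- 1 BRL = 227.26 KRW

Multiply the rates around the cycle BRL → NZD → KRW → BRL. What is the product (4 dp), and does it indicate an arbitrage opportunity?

1.0000 (no arbitrage)

Around BRL → NZD → KRW → BRL: 1 × 0.28491 × 797.66 ÷ 227.26 = 1.000006
Product ≈ 1 (deviation 0.001%, within rounding noise).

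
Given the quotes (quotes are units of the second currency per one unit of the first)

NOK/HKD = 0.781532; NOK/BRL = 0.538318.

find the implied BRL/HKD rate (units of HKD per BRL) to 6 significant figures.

BRL/HKD = 1.45180

1 BRL ÷ 0.538318 = 1.85764 NOK
1.85764 NOK × 0.781532 = 1.4518 HKD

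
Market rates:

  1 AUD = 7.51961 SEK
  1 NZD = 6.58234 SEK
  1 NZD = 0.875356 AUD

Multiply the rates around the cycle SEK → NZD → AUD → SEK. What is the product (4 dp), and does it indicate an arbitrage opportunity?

Around SEK → NZD → AUD → SEK: 1 ÷ 6.58234 × 0.875356 × 7.51961 = 0.999999
Product ≈ 1 (deviation 0.000%, within rounding noise).

1.0000 (no arbitrage)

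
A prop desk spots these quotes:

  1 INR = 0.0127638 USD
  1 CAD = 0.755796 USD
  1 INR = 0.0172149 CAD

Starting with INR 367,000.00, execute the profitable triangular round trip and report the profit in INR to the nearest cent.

Profitable loop is INR → CAD → USD → INR:
INR 367,000.00 × 0.0172149 = CAD 6,317.87
CAD 6,317.87 × 0.755796 = USD 4,775.02
USD 4,775.02 ÷ 0.0127638 = INR 374,106.43
Profit = INR 374,106.43 − INR 367,000.00

Profit: INR 7,106.43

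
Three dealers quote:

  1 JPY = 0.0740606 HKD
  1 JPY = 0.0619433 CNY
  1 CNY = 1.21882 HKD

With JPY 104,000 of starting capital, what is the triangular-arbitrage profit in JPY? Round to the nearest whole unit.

Profitable loop is JPY → CNY → HKD → JPY:
JPY 104,000 × 0.0619433 = CNY 6,442.10
CNY 6,442.10 × 1.21882 = HKD 7,851.76
HKD 7,851.76 ÷ 0.0740606 = JPY 106,018
Profit = JPY 106,018 − JPY 104,000

Profit: JPY 2,018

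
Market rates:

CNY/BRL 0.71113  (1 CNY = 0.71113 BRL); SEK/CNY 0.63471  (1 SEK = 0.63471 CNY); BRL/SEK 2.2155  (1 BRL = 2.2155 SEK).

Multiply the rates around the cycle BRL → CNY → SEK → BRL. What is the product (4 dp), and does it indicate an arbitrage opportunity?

1.0000 (no arbitrage)

Around BRL → CNY → SEK → BRL: 1 ÷ 0.71113 ÷ 0.63471 ÷ 2.2155 = 1.000009
Product ≈ 1 (deviation 0.001%, within rounding noise).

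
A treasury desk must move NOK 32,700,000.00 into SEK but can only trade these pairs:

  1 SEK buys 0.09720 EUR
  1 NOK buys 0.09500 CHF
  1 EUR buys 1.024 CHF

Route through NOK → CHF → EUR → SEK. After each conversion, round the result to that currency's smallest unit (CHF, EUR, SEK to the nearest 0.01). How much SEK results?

NOK 32,700,000.00 × 0.09500 = CHF 3,106,500.00
CHF 3,106,500.00 ÷ 1.024 = EUR 3,033,691.41
EUR 3,033,691.41 ÷ 0.09720 = SEK 31,210,816.98

SEK 31,210,816.98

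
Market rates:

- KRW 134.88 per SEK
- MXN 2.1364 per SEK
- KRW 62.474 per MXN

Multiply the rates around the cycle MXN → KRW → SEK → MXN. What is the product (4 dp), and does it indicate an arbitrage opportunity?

Around MXN → KRW → SEK → MXN: 1 × 62.474 ÷ 134.88 × 2.1364 = 0.989542
Product < 1; profitable direction is MXN → SEK → KRW → MXN.

0.9895 (arbitrage exists)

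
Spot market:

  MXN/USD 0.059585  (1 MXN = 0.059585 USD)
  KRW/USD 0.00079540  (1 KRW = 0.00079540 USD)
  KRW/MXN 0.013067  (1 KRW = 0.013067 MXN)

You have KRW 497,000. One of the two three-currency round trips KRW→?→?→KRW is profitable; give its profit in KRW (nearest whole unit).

Profit: KRW 10,726

Profitable loop is KRW → USD → MXN → KRW:
KRW 497,000 × 0.00079540 = USD 395.31
USD 395.31 ÷ 0.059585 = MXN 6,634.45
MXN 6,634.45 ÷ 0.013067 = KRW 507,726
Profit = KRW 507,726 − KRW 497,000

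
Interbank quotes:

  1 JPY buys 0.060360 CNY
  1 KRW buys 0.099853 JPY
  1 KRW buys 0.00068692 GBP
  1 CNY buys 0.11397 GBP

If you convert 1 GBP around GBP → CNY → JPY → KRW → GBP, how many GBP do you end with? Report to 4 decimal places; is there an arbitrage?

Around GBP → CNY → JPY → KRW → GBP: 1 ÷ 0.11397 ÷ 0.060360 ÷ 0.099853 × 0.00068692 = 1.000012
Product ≈ 1 (deviation 0.001%, within rounding noise).

1.0000 (no arbitrage)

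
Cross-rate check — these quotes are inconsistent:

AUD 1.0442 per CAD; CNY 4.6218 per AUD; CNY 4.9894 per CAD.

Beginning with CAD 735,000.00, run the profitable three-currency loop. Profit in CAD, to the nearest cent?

Profitable loop is CAD → CNY → AUD → CAD:
CAD 735,000.00 × 4.9894 = CNY 3,667,209.00
CNY 3,667,209.00 ÷ 4.6218 = AUD 793,459.04
AUD 793,459.04 ÷ 1.0442 = CAD 759,872.67
Profit = CAD 759,872.67 − CAD 735,000.00

Profit: CAD 24,872.67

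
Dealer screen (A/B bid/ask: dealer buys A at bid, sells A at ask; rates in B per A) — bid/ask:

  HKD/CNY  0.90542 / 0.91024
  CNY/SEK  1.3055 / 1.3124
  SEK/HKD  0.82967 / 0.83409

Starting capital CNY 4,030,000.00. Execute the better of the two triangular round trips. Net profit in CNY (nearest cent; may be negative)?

Net profit: CNY 14,548.00

Best loop CNY → HKD → SEK → CNY:
CNY 4,030,000.00 ÷ 0.91024 (buy HKD at ask) = HKD 4,427,403.76
HKD 4,427,403.76 ÷ 0.83409 (buy SEK at ask) = SEK 5,308,064.79
SEK 5,308,064.79 ÷ 1.3124 (buy CNY at ask) = CNY 4,044,548.00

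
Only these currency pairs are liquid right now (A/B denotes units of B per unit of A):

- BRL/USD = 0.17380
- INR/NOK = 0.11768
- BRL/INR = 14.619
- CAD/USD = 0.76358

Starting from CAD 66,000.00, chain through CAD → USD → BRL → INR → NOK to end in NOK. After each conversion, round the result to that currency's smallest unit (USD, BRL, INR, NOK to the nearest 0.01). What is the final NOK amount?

CAD 66,000.00 × 0.76358 = USD 50,396.28
USD 50,396.28 ÷ 0.17380 = BRL 289,967.09
BRL 289,967.09 × 14.619 = INR 4,239,028.89
INR 4,239,028.89 × 0.11768 = NOK 498,848.92

NOK 498,848.92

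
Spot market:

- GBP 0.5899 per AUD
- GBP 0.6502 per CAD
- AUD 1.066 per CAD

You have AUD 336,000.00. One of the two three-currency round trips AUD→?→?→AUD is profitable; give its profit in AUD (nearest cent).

Profitable loop is AUD → CAD → GBP → AUD:
AUD 336,000.00 ÷ 1.066 = CAD 315,197.00
CAD 315,197.00 × 0.6502 = GBP 204,941.09
GBP 204,941.09 ÷ 0.5899 = AUD 347,416.66
Profit = AUD 347,416.66 − AUD 336,000.00

Profit: AUD 11,416.66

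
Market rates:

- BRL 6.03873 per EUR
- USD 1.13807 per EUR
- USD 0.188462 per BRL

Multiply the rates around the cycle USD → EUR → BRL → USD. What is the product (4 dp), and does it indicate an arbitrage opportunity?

Around USD → EUR → BRL → USD: 1 ÷ 1.13807 × 6.03873 × 0.188462 = 1.000001
Product ≈ 1 (deviation 0.000%, within rounding noise).

1.0000 (no arbitrage)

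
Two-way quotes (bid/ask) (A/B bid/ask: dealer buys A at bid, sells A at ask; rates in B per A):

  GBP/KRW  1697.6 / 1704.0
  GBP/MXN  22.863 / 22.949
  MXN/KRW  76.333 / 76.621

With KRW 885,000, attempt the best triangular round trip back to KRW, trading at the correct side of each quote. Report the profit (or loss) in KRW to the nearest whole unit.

Net profit: KRW 21,399

Best loop KRW → GBP → MXN → KRW:
KRW 885,000 ÷ 1704.0 (buy GBP at ask) = GBP 519.37
GBP 519.37 × 22.863 (sell GBP at bid) = MXN 11,874.27
MXN 11,874.27 × 76.333 (sell MXN at bid) = KRW 906,399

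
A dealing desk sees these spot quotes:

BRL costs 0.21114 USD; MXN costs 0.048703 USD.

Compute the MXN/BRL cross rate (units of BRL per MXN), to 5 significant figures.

1 MXN × 0.048703 = 0.048703 USD
0.048703 USD ÷ 0.21114 = 0.230667 BRL

MXN/BRL = 0.23067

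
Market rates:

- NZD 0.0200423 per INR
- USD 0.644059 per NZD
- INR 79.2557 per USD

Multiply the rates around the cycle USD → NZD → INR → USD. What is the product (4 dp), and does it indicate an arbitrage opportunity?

Around USD → NZD → INR → USD: 1 ÷ 0.644059 ÷ 0.0200423 ÷ 79.2557 = 0.977454
Product < 1; profitable direction is USD → INR → NZD → USD.

0.9775 (arbitrage exists)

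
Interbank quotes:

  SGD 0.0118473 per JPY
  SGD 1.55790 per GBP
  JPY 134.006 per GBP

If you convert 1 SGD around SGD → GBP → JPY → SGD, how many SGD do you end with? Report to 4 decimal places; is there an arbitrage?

1.0191 (arbitrage exists)

Around SGD → GBP → JPY → SGD: 1 ÷ 1.55790 × 134.006 × 0.0118473 = 1.019070
Product > 1; profitable direction is SGD → GBP → JPY → SGD.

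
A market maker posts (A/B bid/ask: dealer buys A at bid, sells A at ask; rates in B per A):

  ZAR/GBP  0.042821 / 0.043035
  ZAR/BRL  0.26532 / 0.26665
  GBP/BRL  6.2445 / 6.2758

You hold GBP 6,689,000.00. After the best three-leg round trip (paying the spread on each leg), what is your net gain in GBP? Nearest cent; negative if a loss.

Net profit: GBP 18,706.99

Best loop GBP → BRL → ZAR → GBP:
GBP 6,689,000.00 × 6.2445 (sell GBP at bid) = BRL 41,769,460.50
BRL 41,769,460.50 ÷ 0.26665 (buy ZAR at ask) = ZAR 156,645,267.20
ZAR 156,645,267.20 × 0.042821 (sell ZAR at bid) = GBP 6,707,706.99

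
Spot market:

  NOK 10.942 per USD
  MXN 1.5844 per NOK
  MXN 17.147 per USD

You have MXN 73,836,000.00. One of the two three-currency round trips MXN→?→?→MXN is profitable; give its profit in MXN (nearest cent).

Profitable loop is MXN → USD → NOK → MXN:
MXN 73,836,000.00 ÷ 17.147 = USD 4,306,059.37
USD 4,306,059.37 × 10.942 = NOK 47,116,901.62
NOK 47,116,901.62 × 1.5844 = MXN 74,652,018.92
Profit = MXN 74,652,018.92 − MXN 73,836,000.00

Profit: MXN 816,018.92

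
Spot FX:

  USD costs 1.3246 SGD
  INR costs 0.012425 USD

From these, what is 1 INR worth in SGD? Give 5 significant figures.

INR/SGD = 0.016458

1 INR × 0.012425 = 0.012425 USD
0.012425 USD × 1.3246 = 0.0164582 SGD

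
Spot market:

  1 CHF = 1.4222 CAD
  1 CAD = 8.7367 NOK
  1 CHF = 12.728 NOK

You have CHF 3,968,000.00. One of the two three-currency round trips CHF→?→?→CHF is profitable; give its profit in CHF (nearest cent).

Profitable loop is CHF → NOK → CAD → CHF:
CHF 3,968,000.00 × 12.728 = NOK 50,504,704.00
NOK 50,504,704.00 ÷ 8.7367 = CAD 5,780,752.92
CAD 5,780,752.92 ÷ 1.4222 = CHF 4,064,655.40
Profit = CHF 4,064,655.40 − CHF 3,968,000.00

Profit: CHF 96,655.40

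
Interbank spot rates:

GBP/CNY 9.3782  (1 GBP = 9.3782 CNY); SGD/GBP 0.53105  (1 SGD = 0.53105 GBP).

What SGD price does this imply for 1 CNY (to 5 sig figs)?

1 CNY ÷ 9.3782 = 0.10663 GBP
0.10663 GBP ÷ 0.53105 = 0.200791 SGD

CNY/SGD = 0.20079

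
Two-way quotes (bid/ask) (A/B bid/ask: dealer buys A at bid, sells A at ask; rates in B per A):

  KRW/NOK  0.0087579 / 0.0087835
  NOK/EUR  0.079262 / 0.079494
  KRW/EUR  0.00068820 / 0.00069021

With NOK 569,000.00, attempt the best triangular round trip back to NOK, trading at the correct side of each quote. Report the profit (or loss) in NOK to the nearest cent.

Best loop NOK → EUR → KRW → NOK:
NOK 569,000.00 × 0.079262 (sell NOK at bid) = EUR 45,100.08
EUR 45,100.08 ÷ 0.00069021 (buy KRW at ask) = KRW 65,342,545
KRW 65,342,545 × 0.0087579 (sell KRW at bid) = NOK 572,263.48

Net profit: NOK 3,263.48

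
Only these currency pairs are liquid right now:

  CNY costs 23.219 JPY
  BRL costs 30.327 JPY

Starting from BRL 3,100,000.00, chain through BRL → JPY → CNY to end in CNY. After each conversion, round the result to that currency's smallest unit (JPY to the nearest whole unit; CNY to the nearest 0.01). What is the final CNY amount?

BRL 3,100,000.00 × 30.327 = JPY 94,013,700
JPY 94,013,700 ÷ 23.219 = CNY 4,048,998.66

CNY 4,048,998.66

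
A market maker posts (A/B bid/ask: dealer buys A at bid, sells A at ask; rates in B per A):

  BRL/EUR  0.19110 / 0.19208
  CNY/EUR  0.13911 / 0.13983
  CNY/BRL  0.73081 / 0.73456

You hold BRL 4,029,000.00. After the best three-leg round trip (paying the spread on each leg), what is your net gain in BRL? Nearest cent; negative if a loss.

Net result: BRL -4,961.95 (no profitable arbitrage after spreads)

Best loop BRL → EUR → CNY → BRL:
BRL 4,029,000.00 × 0.19110 (sell BRL at bid) = EUR 769,941.90
EUR 769,941.90 ÷ 0.13983 (buy CNY at ask) = CNY 5,506,271.19
CNY 5,506,271.19 × 0.73081 (sell CNY at bid) = BRL 4,024,038.05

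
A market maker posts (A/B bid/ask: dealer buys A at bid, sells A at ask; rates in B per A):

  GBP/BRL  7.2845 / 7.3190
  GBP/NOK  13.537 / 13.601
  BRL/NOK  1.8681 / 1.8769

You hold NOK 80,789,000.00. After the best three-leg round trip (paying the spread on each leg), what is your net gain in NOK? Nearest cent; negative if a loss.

Net profit: NOK 42,615.74

Best loop NOK → GBP → BRL → NOK:
NOK 80,789,000.00 ÷ 13.601 (buy GBP at ask) = GBP 5,939,930.89
GBP 5,939,930.89 × 7.2845 (sell GBP at bid) = BRL 43,269,426.55
BRL 43,269,426.55 × 1.8681 (sell BRL at bid) = NOK 80,831,615.74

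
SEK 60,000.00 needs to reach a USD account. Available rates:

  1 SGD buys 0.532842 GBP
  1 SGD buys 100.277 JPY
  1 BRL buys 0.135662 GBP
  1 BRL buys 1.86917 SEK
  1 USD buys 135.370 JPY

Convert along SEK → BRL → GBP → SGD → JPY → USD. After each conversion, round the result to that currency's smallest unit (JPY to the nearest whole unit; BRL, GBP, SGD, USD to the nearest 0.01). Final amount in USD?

SEK 60,000.00 ÷ 1.86917 = BRL 32,099.81
BRL 32,099.81 × 0.135662 = GBP 4,354.72
GBP 4,354.72 ÷ 0.532842 = SGD 8,172.63
SGD 8,172.63 × 100.277 = JPY 819,527
JPY 819,527 ÷ 135.370 = USD 6,053.98

USD 6,053.98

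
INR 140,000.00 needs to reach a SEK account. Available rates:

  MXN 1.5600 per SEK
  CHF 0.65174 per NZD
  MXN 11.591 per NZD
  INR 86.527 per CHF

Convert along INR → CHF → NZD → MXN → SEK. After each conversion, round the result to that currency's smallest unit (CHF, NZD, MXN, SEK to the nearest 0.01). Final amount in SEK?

INR 140,000.00 ÷ 86.527 = CHF 1,617.99
CHF 1,617.99 ÷ 0.65174 = NZD 2,482.57
NZD 2,482.57 × 11.591 = MXN 28,775.47
MXN 28,775.47 ÷ 1.5600 = SEK 18,445.81

SEK 18,445.81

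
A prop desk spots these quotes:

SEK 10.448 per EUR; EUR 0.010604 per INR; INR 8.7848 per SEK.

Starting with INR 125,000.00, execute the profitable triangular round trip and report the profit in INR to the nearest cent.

Profit: INR 3,432.59

Profitable loop is INR → SEK → EUR → INR:
INR 125,000.00 ÷ 8.7848 = SEK 14,229.12
SEK 14,229.12 ÷ 10.448 = EUR 1,361.90
EUR 1,361.90 ÷ 0.010604 = INR 128,432.59
Profit = INR 128,432.59 − INR 125,000.00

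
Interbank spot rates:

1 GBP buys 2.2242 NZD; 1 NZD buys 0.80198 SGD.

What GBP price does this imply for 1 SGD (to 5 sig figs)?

1 SGD ÷ 0.80198 = 1.24691 NZD
1.24691 NZD ÷ 2.2242 = 0.560612 GBP

SGD/GBP = 0.56061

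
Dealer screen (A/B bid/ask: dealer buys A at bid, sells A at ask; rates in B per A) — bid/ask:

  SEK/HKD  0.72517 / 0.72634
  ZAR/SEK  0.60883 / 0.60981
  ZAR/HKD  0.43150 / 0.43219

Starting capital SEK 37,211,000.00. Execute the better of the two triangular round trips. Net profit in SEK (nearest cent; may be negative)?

Best loop SEK → HKD → ZAR → SEK:
SEK 37,211,000.00 × 0.72517 (sell SEK at bid) = HKD 26,984,300.87
HKD 26,984,300.87 ÷ 0.43219 (buy ZAR at ask) = ZAR 62,436,199.06
ZAR 62,436,199.06 × 0.60883 (sell ZAR at bid) = SEK 38,013,031.07

Net profit: SEK 802,031.07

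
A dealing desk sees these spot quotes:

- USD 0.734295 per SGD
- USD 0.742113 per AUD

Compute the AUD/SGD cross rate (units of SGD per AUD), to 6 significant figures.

1 AUD × 0.742113 = 0.742113 USD
0.742113 USD ÷ 0.734295 = 1.01065 SGD

AUD/SGD = 1.01065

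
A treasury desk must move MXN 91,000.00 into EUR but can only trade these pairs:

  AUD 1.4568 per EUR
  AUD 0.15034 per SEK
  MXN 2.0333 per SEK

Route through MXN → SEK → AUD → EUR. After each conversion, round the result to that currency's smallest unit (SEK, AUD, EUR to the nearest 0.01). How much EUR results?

EUR 4,618.64

MXN 91,000.00 ÷ 2.0333 = SEK 44,754.83
SEK 44,754.83 × 0.15034 = AUD 6,728.44
AUD 6,728.44 ÷ 1.4568 = EUR 4,618.64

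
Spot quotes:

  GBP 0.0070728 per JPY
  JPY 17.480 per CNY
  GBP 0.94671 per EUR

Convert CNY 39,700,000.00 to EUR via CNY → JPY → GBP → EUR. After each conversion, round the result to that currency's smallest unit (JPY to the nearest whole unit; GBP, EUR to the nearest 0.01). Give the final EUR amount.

CNY 39,700,000.00 × 17.480 = JPY 693,956,000
JPY 693,956,000 × 0.0070728 = GBP 4,908,212.00
GBP 4,908,212.00 ÷ 0.94671 = EUR 5,184,493.67

EUR 5,184,493.67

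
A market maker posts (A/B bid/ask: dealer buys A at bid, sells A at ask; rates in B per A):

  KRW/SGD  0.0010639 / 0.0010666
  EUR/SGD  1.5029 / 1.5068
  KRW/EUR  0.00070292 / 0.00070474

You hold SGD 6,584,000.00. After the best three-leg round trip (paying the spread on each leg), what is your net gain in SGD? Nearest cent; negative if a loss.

Best loop SGD → EUR → KRW → SGD:
SGD 6,584,000.00 ÷ 1.5068 (buy EUR at ask) = EUR 4,369,524.82
EUR 4,369,524.82 ÷ 0.00070474 (buy KRW at ask) = KRW 6,200,194,144
KRW 6,200,194,144 × 0.0010639 (sell KRW at bid) = SGD 6,596,386.55

Net profit: SGD 12,386.55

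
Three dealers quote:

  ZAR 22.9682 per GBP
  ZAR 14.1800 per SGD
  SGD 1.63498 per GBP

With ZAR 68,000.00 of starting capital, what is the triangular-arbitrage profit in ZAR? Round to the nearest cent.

Profit: ZAR 638.95

Profitable loop is ZAR → GBP → SGD → ZAR:
ZAR 68,000.00 ÷ 22.9682 = GBP 2,960.62
GBP 2,960.62 × 1.63498 = SGD 4,840.55
SGD 4,840.55 × 14.1800 = ZAR 68,638.95
Profit = ZAR 68,638.95 − ZAR 68,000.00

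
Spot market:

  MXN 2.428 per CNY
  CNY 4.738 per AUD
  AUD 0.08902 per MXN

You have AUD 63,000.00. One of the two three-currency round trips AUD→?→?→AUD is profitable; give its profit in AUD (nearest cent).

Profitable loop is AUD → CNY → MXN → AUD:
AUD 63,000.00 × 4.738 = CNY 298,494.00
CNY 298,494.00 × 2.428 = MXN 724,743.43
MXN 724,743.43 × 0.08902 = AUD 64,516.66
Profit = AUD 64,516.66 − AUD 63,000.00

Profit: AUD 1,516.66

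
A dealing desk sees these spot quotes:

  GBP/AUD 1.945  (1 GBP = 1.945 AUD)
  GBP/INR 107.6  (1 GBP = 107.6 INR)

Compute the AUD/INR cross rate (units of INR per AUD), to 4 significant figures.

AUD/INR = 55.32

1 AUD ÷ 1.945 = 0.514139 GBP
0.514139 GBP × 107.6 = 55.3213 INR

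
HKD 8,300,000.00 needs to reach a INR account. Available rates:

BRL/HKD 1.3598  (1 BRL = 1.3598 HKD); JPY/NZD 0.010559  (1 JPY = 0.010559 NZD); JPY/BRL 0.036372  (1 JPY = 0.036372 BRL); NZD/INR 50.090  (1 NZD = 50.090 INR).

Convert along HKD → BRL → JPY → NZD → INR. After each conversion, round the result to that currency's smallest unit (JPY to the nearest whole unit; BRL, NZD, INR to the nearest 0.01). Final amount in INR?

INR 88,758,447.14

HKD 8,300,000.00 ÷ 1.3598 = BRL 6,103,838.80
BRL 6,103,838.80 ÷ 0.036372 = JPY 167,816,969
JPY 167,816,969 × 0.010559 = NZD 1,771,979.38
NZD 1,771,979.38 × 50.090 = INR 88,758,447.14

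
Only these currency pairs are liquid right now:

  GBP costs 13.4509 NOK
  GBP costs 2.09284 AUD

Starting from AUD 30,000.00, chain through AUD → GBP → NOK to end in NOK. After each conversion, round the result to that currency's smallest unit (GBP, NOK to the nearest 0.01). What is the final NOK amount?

AUD 30,000.00 ÷ 2.09284 = GBP 14,334.59
GBP 14,334.59 × 13.4509 = NOK 192,813.14

NOK 192,813.14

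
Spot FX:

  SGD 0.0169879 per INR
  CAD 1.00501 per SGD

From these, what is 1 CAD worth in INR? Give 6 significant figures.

CAD/INR = 58.5720

1 CAD ÷ 1.00501 = 0.995015 SGD
0.995015 SGD ÷ 0.0169879 = 58.572 INR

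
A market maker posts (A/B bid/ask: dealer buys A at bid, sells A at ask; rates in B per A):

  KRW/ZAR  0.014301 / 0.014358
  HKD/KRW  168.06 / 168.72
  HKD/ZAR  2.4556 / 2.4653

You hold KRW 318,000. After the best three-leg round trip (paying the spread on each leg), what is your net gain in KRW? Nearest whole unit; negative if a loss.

Best loop KRW → HKD → ZAR → KRW:
KRW 318,000 ÷ 168.72 (buy HKD at ask) = HKD 1,884.78
HKD 1,884.78 × 2.4556 (sell HKD at bid) = ZAR 4,628.26
ZAR 4,628.26 ÷ 0.014358 (buy KRW at ask) = KRW 322,347

Net profit: KRW 4,347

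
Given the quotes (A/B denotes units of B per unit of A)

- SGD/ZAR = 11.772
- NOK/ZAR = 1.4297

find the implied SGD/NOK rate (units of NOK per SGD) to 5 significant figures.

SGD/NOK = 8.2339

1 SGD × 11.772 = 11.772 ZAR
11.772 ZAR ÷ 1.4297 = 8.2339 NOK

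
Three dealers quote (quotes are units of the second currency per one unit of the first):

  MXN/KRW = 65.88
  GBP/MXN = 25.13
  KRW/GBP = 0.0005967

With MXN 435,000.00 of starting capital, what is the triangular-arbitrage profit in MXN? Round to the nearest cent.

Profitable loop is MXN → GBP → KRW → MXN:
MXN 435,000.00 ÷ 25.13 = GBP 17,309.99
GBP 17,309.99 ÷ 0.0005967 = KRW 29,009,533
KRW 29,009,533 ÷ 65.88 = MXN 440,338.99
Profit = MXN 440,338.99 − MXN 435,000.00

Profit: MXN 5,338.99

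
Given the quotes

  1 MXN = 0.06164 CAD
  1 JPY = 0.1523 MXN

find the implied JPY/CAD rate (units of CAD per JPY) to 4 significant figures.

JPY/CAD = 0.009388

1 JPY × 0.1523 = 0.1523 MXN
0.1523 MXN × 0.06164 = 0.00938777 CAD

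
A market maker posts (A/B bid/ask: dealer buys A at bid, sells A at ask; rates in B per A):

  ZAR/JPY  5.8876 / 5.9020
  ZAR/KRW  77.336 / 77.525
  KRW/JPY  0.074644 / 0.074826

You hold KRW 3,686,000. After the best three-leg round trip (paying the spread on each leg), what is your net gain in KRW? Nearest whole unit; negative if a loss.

Net profit: KRW 55,100

Best loop KRW → ZAR → JPY → KRW:
KRW 3,686,000 ÷ 77.525 (buy ZAR at ask) = ZAR 47,545.95
ZAR 47,545.95 × 5.8876 (sell ZAR at bid) = JPY 279,932
JPY 279,932 ÷ 0.074826 (buy KRW at ask) = KRW 3,741,100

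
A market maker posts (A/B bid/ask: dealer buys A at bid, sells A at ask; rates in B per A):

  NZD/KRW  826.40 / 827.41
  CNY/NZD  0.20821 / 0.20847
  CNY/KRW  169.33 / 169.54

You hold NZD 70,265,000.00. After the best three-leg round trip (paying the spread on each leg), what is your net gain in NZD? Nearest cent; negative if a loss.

Net profit: NZD 1,046,367.45

Best loop NZD → KRW → CNY → NZD:
NZD 70,265,000.00 × 826.40 (sell NZD at bid) = KRW 58,066,996,000
KRW 58,066,996,000 ÷ 169.54 (buy CNY at ask) = CNY 342,497,322.17
CNY 342,497,322.17 × 0.20821 (sell CNY at bid) = NZD 71,311,367.45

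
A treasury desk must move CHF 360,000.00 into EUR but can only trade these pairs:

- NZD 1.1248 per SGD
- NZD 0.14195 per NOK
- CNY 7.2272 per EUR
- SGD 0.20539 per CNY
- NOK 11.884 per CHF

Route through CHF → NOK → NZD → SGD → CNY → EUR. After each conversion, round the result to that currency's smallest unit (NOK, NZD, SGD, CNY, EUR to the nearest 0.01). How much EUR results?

EUR 363,727.27

CHF 360,000.00 × 11.884 = NOK 4,278,240.00
NOK 4,278,240.00 × 0.14195 = NZD 607,296.17
NZD 607,296.17 ÷ 1.1248 = SGD 539,914.80
SGD 539,914.80 ÷ 0.20539 = CNY 2,628,729.73
CNY 2,628,729.73 ÷ 7.2272 = EUR 363,727.27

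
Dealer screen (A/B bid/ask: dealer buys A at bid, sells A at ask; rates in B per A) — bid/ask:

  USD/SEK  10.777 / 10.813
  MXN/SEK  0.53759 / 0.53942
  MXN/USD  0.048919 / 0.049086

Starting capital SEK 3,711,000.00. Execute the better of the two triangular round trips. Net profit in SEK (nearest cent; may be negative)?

Net profit: SEK 47,705.42

Best loop SEK → USD → MXN → SEK:
SEK 3,711,000.00 ÷ 10.813 (buy USD at ask) = USD 343,198.00
USD 343,198.00 ÷ 0.049086 (buy MXN at ask) = MXN 6,991,769.60
MXN 6,991,769.60 × 0.53759 (sell MXN at bid) = SEK 3,758,705.42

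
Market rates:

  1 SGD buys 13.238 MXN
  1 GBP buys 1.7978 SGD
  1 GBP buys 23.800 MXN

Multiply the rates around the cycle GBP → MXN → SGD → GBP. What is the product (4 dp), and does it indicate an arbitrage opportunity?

Around GBP → MXN → SGD → GBP: 1 × 23.800 ÷ 13.238 ÷ 1.7978 = 1.000030
Product ≈ 1 (deviation 0.003%, within rounding noise).

1.0000 (no arbitrage)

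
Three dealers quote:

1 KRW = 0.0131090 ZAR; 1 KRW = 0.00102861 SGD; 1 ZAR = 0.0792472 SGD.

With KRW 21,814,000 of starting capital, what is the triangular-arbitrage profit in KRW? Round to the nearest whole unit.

Profitable loop is KRW → ZAR → SGD → KRW:
KRW 21,814,000 × 0.0131090 = ZAR 285,959.73
ZAR 285,959.73 × 0.0792472 = SGD 22,661.51
SGD 22,661.51 ÷ 0.00102861 = KRW 22,031,195
Profit = KRW 22,031,195 − KRW 21,814,000

Profit: KRW 217,195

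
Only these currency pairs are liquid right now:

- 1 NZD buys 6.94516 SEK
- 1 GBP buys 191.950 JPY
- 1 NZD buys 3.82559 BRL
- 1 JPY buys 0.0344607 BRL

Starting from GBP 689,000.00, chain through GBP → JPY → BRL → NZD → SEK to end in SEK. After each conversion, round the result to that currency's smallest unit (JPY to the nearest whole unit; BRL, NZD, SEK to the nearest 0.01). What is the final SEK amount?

SEK 8,273,995.24

GBP 689,000.00 × 191.950 = JPY 132,253,550
JPY 132,253,550 × 0.0344607 = BRL 4,557,549.91
BRL 4,557,549.91 ÷ 3.82559 = NZD 1,191,332.56
NZD 1,191,332.56 × 6.94516 = SEK 8,273,995.24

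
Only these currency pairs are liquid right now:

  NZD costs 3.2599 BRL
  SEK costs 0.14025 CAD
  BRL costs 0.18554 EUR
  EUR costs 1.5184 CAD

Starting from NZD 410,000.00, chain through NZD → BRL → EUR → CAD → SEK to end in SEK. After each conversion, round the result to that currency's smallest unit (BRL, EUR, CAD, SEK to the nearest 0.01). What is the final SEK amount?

SEK 2,684,781.96

NZD 410,000.00 × 3.2599 = BRL 1,336,559.00
BRL 1,336,559.00 × 0.18554 = EUR 247,985.16
EUR 247,985.16 × 1.5184 = CAD 376,540.67
CAD 376,540.67 ÷ 0.14025 = SEK 2,684,781.96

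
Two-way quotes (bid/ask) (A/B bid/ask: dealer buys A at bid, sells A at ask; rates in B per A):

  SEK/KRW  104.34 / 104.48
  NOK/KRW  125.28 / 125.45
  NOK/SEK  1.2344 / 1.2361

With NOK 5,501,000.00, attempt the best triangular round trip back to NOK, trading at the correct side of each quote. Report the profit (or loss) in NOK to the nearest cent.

Best loop NOK → SEK → KRW → NOK:
NOK 5,501,000.00 × 1.2344 (sell NOK at bid) = SEK 6,790,434.40
SEK 6,790,434.40 × 104.34 (sell SEK at bid) = KRW 708,513,925
KRW 708,513,925 ÷ 125.45 (buy NOK at ask) = NOK 5,647,779.40

Net profit: NOK 146,779.40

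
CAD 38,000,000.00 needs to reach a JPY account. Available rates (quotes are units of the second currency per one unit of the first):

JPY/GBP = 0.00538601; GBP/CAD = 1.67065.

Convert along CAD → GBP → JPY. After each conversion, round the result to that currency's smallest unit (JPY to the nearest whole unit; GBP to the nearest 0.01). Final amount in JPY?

JPY 4,223,096,119

CAD 38,000,000.00 ÷ 1.67065 = GBP 22,745,637.93
GBP 22,745,637.93 ÷ 0.00538601 = JPY 4,223,096,119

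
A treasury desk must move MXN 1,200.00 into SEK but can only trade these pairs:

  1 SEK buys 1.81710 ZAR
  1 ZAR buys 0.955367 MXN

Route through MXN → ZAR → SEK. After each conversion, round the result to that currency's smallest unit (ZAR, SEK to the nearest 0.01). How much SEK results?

MXN 1,200.00 ÷ 0.955367 = ZAR 1,256.06
ZAR 1,256.06 ÷ 1.81710 = SEK 691.24

SEK 691.24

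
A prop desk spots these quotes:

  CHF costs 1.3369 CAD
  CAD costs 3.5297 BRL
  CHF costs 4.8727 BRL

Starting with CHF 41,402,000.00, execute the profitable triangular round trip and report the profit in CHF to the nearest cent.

Profitable loop is CHF → BRL → CAD → CHF:
CHF 41,402,000.00 × 4.8727 = BRL 201,739,525.40
BRL 201,739,525.40 ÷ 3.5297 = CAD 57,154,864.55
CAD 57,154,864.55 ÷ 1.3369 = CHF 42,751,787.38
Profit = CHF 42,751,787.38 − CHF 41,402,000.00

Profit: CHF 1,349,787.38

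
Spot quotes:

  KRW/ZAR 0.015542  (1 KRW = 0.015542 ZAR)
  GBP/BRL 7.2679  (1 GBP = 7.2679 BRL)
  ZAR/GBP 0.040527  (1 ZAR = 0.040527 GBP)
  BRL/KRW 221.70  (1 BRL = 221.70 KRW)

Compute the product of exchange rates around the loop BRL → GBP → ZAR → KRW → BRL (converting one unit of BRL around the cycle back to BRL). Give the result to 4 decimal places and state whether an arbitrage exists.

0.9853 (arbitrage exists)

Around BRL → GBP → ZAR → KRW → BRL: 1 ÷ 7.2679 ÷ 0.040527 ÷ 0.015542 ÷ 221.70 = 0.985313
Product < 1; profitable direction is BRL → KRW → ZAR → GBP → BRL.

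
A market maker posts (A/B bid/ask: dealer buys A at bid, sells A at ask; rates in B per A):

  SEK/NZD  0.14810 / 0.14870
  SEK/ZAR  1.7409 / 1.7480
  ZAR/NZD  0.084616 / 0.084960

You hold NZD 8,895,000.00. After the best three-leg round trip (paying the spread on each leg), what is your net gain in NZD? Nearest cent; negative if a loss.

Net result: NZD -24,561.71 (no profitable arbitrage after spreads)

Best loop NZD → ZAR → SEK → NZD:
NZD 8,895,000.00 ÷ 0.084960 (buy ZAR at ask) = ZAR 104,696,327.68
ZAR 104,696,327.68 ÷ 1.7480 (buy SEK at ask) = SEK 59,894,924.30
SEK 59,894,924.30 × 0.14810 (sell SEK at bid) = NZD 8,870,438.29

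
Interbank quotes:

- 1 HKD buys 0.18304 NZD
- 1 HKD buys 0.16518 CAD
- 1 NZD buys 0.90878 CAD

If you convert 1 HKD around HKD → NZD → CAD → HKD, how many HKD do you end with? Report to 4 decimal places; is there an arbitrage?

Around HKD → NZD → CAD → HKD: 1 × 0.18304 × 0.90878 ÷ 0.16518 = 1.007041
Product > 1; profitable direction is HKD → NZD → CAD → HKD.

1.0070 (arbitrage exists)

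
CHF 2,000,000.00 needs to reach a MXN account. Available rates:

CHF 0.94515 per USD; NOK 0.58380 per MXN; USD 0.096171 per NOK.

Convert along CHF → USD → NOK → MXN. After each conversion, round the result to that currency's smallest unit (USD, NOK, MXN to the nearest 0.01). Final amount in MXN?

MXN 37,689,557.09

CHF 2,000,000.00 ÷ 0.94515 = USD 2,116,066.23
USD 2,116,066.23 ÷ 0.096171 = NOK 22,003,163.43
NOK 22,003,163.43 ÷ 0.58380 = MXN 37,689,557.09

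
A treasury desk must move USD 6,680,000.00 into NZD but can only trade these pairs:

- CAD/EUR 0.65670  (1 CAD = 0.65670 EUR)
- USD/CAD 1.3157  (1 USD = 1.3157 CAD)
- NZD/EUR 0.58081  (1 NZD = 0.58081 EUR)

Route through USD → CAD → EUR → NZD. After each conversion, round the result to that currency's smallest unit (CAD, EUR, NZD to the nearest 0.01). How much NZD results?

USD 6,680,000.00 × 1.3157 = CAD 8,788,876.00
CAD 8,788,876.00 × 0.65670 = EUR 5,771,654.87
EUR 5,771,654.87 ÷ 0.58081 = NZD 9,937,251.20

NZD 9,937,251.20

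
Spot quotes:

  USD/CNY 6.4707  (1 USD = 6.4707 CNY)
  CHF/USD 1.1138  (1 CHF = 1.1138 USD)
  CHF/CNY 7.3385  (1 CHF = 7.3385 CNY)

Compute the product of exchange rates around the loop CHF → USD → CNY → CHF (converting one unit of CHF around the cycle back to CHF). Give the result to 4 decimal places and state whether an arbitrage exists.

Around CHF → USD → CNY → CHF: 1 × 1.1138 × 6.4707 ÷ 7.3385 = 0.982090
Product < 1; profitable direction is CHF → CNY → USD → CHF.

0.9821 (arbitrage exists)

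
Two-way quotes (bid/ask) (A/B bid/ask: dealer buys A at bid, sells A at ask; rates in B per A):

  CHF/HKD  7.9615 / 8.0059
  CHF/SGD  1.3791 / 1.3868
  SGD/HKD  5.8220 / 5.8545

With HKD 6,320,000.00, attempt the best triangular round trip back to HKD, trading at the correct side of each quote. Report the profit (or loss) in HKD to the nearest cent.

Best loop HKD → CHF → SGD → HKD:
HKD 6,320,000.00 ÷ 8.0059 (buy CHF at ask) = CHF 789,417.80
CHF 789,417.80 × 1.3791 (sell CHF at bid) = SGD 1,088,686.09
SGD 1,088,686.09 × 5.8220 (sell SGD at bid) = HKD 6,338,330.44

Net profit: HKD 18,330.44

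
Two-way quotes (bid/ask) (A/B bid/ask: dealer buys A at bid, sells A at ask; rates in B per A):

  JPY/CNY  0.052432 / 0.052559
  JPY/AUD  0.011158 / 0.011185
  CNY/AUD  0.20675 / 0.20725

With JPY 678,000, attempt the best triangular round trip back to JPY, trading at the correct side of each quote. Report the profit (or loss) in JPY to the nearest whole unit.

Best loop JPY → AUD → CNY → JPY:
JPY 678,000 × 0.011158 (sell JPY at bid) = AUD 7,565.12
AUD 7,565.12 ÷ 0.20725 (buy CNY at ask) = CNY 36,502.41
CNY 36,502.41 ÷ 0.052559 (buy JPY at ask) = JPY 694,503

Net profit: JPY 16,503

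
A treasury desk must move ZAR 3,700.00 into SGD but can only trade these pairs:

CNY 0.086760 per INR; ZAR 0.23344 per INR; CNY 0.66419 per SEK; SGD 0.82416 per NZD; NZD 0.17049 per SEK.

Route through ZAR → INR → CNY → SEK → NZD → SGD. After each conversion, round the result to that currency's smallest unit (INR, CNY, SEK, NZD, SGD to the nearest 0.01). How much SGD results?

ZAR 3,700.00 ÷ 0.23344 = INR 15,849.90
INR 15,849.90 × 0.086760 = CNY 1,375.14
CNY 1,375.14 ÷ 0.66419 = SEK 2,070.40
SEK 2,070.40 × 0.17049 = NZD 352.98
NZD 352.98 × 0.82416 = SGD 290.91

SGD 290.91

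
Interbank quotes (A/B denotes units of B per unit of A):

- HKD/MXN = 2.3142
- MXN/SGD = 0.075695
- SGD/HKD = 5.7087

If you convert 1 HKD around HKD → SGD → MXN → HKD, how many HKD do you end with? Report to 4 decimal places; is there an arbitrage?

Around HKD → SGD → MXN → HKD: 1 ÷ 5.7087 ÷ 0.075695 ÷ 2.3142 = 0.999988
Product ≈ 1 (deviation 0.001%, within rounding noise).

1.0000 (no arbitrage)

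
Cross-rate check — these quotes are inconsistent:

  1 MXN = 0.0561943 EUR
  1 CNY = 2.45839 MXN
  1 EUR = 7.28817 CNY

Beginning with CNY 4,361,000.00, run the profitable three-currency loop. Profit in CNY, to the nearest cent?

Profit: CNY 29,840.15

Profitable loop is CNY → MXN → EUR → CNY:
CNY 4,361,000.00 × 2.45839 = MXN 10,721,038.79
MXN 10,721,038.79 × 0.0561943 = EUR 602,461.27
EUR 602,461.27 × 7.28817 = CNY 4,390,840.15
Profit = CNY 4,390,840.15 − CNY 4,361,000.00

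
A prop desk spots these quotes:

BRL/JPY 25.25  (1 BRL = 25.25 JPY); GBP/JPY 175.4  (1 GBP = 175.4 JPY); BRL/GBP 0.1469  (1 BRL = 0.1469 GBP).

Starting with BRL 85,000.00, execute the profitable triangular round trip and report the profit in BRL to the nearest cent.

Profit: BRL 1,737.90

Profitable loop is BRL → GBP → JPY → BRL:
BRL 85,000.00 × 0.1469 = GBP 12,486.50
GBP 12,486.50 × 175.4 = JPY 2,190,132
JPY 2,190,132 ÷ 25.25 = BRL 86,737.90
Profit = BRL 86,737.90 − BRL 85,000.00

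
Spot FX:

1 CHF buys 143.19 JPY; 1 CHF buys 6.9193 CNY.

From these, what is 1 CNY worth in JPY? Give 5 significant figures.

CNY/JPY = 20.694

1 CNY ÷ 6.9193 = 0.144523 CHF
0.144523 CHF × 143.19 = 20.6943 JPY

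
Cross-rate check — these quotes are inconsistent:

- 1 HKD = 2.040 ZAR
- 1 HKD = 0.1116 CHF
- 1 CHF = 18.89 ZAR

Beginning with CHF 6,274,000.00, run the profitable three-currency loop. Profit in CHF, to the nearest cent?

Profit: CHF 209,514.69

Profitable loop is CHF → ZAR → HKD → CHF:
CHF 6,274,000.00 × 18.89 = ZAR 118,515,860.00
ZAR 118,515,860.00 ÷ 2.040 = HKD 58,096,009.80
HKD 58,096,009.80 × 0.1116 = CHF 6,483,514.69
Profit = CHF 6,483,514.69 − CHF 6,274,000.00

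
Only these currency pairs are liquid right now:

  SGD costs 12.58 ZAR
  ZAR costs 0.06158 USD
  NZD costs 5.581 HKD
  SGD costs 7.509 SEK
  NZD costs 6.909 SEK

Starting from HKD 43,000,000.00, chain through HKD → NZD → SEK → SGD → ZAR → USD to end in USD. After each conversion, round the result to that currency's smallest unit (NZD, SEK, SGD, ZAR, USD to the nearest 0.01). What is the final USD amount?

HKD 43,000,000.00 ÷ 5.581 = NZD 7,704,712.42
NZD 7,704,712.42 × 6.909 = SEK 53,231,858.11
SEK 53,231,858.11 ÷ 7.509 = SGD 7,089,074.19
SGD 7,089,074.19 × 12.58 = ZAR 89,180,553.31
ZAR 89,180,553.31 × 0.06158 = USD 5,491,738.47

USD 5,491,738.47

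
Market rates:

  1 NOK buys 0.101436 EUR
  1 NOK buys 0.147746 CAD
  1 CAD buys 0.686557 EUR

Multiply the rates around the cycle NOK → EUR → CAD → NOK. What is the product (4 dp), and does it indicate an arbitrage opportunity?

1.0000 (no arbitrage)

Around NOK → EUR → CAD → NOK: 1 × 0.101436 ÷ 0.686557 ÷ 0.147746 = 1.000000
Product ≈ 1 (deviation 0.000%, within rounding noise).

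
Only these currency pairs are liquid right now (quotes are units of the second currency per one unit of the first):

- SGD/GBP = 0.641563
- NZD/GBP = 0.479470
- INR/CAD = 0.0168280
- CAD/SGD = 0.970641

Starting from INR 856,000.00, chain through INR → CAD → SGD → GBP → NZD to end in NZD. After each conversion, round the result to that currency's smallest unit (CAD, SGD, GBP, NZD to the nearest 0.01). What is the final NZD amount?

NZD 18,708.66

INR 856,000.00 × 0.0168280 = CAD 14,404.77
CAD 14,404.77 × 0.970641 = SGD 13,981.86
SGD 13,981.86 × 0.641563 = GBP 8,970.24
GBP 8,970.24 ÷ 0.479470 = NZD 18,708.66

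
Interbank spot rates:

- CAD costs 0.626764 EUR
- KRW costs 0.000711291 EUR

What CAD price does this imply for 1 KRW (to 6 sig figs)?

1 KRW × 0.000711291 = 0.000711291 EUR
0.000711291 EUR ÷ 0.626764 = 0.00113486 CAD

KRW/CAD = 0.00113486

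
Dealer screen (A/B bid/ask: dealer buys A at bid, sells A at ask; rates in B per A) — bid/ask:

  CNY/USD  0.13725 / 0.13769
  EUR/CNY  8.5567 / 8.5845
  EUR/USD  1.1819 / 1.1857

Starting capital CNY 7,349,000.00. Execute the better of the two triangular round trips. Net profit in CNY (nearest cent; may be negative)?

Net result: CNY -620.53 (no profitable arbitrage after spreads)

Best loop CNY → EUR → USD → CNY:
CNY 7,349,000.00 ÷ 8.5845 (buy EUR at ask) = EUR 856,077.81
EUR 856,077.81 × 1.1819 (sell EUR at bid) = USD 1,011,798.37
USD 1,011,798.37 ÷ 0.13769 (buy CNY at ask) = CNY 7,348,379.47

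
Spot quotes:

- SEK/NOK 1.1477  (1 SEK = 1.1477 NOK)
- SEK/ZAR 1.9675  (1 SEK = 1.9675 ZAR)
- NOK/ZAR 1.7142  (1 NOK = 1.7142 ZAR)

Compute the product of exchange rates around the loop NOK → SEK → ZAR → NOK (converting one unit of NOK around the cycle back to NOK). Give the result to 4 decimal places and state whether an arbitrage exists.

Around NOK → SEK → ZAR → NOK: 1 ÷ 1.1477 × 1.9675 ÷ 1.7142 = 1.000057
Product ≈ 1 (deviation 0.006%, within rounding noise).

1.0001 (no arbitrage)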